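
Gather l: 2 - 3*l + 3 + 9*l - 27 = 6*l - 22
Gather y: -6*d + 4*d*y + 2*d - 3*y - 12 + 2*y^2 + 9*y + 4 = -4*d + 2*y^2 + y*(4*d + 6) - 8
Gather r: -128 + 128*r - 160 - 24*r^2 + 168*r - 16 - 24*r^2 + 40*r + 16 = -48*r^2 + 336*r - 288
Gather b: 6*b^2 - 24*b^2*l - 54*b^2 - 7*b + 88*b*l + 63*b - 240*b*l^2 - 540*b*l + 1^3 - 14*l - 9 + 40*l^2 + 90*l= b^2*(-24*l - 48) + b*(-240*l^2 - 452*l + 56) + 40*l^2 + 76*l - 8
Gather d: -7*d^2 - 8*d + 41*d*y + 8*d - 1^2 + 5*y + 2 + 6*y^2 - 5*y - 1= -7*d^2 + 41*d*y + 6*y^2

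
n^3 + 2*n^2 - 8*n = n*(n - 2)*(n + 4)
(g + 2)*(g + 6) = g^2 + 8*g + 12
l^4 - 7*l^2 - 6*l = l*(l - 3)*(l + 1)*(l + 2)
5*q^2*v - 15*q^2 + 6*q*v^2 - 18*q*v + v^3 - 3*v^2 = (q + v)*(5*q + v)*(v - 3)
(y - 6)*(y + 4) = y^2 - 2*y - 24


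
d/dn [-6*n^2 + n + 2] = 1 - 12*n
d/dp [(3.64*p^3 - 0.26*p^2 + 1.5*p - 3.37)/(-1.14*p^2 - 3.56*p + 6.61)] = (-4.1496*p^4 - 25.9168*p^3 + 74.8168*p^2 - 11.1208*p - 2.0822)/(1.2996*p^4 + 8.1168*p^3 - 2.3972*p^2 - 47.0632*p + 43.6921)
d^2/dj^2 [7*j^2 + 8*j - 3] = 14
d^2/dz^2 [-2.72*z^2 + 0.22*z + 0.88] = -5.44000000000000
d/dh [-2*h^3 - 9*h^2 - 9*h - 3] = -6*h^2 - 18*h - 9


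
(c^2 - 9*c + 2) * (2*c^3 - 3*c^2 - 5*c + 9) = 2*c^5 - 21*c^4 + 26*c^3 + 48*c^2 - 91*c + 18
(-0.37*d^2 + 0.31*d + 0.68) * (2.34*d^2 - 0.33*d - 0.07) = -0.8658*d^4 + 0.8475*d^3 + 1.5148*d^2 - 0.2461*d - 0.0476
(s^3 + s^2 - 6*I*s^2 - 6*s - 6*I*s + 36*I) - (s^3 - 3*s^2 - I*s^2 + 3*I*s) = 4*s^2 - 5*I*s^2 - 6*s - 9*I*s + 36*I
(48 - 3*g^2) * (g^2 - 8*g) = -3*g^4 + 24*g^3 + 48*g^2 - 384*g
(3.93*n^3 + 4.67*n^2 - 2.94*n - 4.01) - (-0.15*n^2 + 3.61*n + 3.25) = 3.93*n^3 + 4.82*n^2 - 6.55*n - 7.26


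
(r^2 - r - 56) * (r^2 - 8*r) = r^4 - 9*r^3 - 48*r^2 + 448*r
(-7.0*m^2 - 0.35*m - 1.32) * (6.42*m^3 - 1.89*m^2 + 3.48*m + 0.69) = -44.94*m^5 + 10.983*m^4 - 32.1729*m^3 - 3.5532*m^2 - 4.8351*m - 0.9108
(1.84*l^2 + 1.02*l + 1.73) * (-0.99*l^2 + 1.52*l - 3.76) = -1.8216*l^4 + 1.787*l^3 - 7.0807*l^2 - 1.2056*l - 6.5048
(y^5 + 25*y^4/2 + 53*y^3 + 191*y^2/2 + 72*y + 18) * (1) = y^5 + 25*y^4/2 + 53*y^3 + 191*y^2/2 + 72*y + 18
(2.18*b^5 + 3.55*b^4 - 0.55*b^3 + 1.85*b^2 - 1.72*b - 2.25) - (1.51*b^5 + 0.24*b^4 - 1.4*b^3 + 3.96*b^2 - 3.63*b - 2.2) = 0.67*b^5 + 3.31*b^4 + 0.85*b^3 - 2.11*b^2 + 1.91*b - 0.0499999999999998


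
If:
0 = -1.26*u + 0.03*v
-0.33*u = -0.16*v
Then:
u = 0.00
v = 0.00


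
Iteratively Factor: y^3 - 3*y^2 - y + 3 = (y + 1)*(y^2 - 4*y + 3) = (y - 1)*(y + 1)*(y - 3)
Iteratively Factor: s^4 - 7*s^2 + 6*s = (s - 1)*(s^3 + s^2 - 6*s) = (s - 2)*(s - 1)*(s^2 + 3*s) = s*(s - 2)*(s - 1)*(s + 3)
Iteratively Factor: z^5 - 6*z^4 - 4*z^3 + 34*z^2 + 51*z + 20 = (z + 1)*(z^4 - 7*z^3 + 3*z^2 + 31*z + 20) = (z - 4)*(z + 1)*(z^3 - 3*z^2 - 9*z - 5) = (z - 4)*(z + 1)^2*(z^2 - 4*z - 5) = (z - 4)*(z + 1)^3*(z - 5)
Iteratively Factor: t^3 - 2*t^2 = (t - 2)*(t^2) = t*(t - 2)*(t)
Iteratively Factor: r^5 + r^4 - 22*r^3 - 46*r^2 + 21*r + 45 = (r + 3)*(r^4 - 2*r^3 - 16*r^2 + 2*r + 15) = (r - 5)*(r + 3)*(r^3 + 3*r^2 - r - 3) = (r - 5)*(r + 1)*(r + 3)*(r^2 + 2*r - 3) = (r - 5)*(r + 1)*(r + 3)^2*(r - 1)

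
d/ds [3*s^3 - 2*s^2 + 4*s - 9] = 9*s^2 - 4*s + 4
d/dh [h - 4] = 1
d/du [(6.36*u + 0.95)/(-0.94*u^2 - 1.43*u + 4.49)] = (5.9784*u^2 + 1.786*u + 29.9149)/(0.8836*u^4 + 2.6884*u^3 - 6.3963*u^2 - 12.8414*u + 20.1601)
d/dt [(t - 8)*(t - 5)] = 2*t - 13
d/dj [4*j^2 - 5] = 8*j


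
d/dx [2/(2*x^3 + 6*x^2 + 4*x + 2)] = (-3*x^2 - 6*x - 2)/(x^3 + 3*x^2 + 2*x + 1)^2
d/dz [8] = 0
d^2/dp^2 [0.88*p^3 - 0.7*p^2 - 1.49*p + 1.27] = 5.28*p - 1.4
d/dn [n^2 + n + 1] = 2*n + 1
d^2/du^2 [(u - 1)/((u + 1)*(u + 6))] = 2*(u^3 - 3*u^2 - 39*u - 85)/(u^6 + 21*u^5 + 165*u^4 + 595*u^3 + 990*u^2 + 756*u + 216)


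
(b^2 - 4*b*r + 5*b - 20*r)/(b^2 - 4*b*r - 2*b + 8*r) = (b + 5)/(b - 2)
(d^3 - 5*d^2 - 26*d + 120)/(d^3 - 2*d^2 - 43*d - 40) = (d^2 - 10*d + 24)/(d^2 - 7*d - 8)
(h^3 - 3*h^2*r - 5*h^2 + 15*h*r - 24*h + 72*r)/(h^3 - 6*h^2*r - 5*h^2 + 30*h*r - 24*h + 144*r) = (-h + 3*r)/(-h + 6*r)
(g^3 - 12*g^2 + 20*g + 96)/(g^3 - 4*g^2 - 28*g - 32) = (g - 6)/(g + 2)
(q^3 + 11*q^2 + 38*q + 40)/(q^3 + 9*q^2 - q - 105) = (q^2 + 6*q + 8)/(q^2 + 4*q - 21)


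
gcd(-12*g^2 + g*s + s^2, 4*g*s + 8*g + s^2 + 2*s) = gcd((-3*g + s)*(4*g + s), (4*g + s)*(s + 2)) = 4*g + s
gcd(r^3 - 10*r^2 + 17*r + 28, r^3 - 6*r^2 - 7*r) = r^2 - 6*r - 7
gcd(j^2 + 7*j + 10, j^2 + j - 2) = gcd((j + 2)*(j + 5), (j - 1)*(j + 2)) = j + 2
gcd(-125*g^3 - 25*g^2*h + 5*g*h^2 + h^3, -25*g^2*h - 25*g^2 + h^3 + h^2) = 25*g^2 - h^2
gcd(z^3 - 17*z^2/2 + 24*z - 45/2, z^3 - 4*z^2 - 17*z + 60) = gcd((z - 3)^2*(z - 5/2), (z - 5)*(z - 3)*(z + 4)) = z - 3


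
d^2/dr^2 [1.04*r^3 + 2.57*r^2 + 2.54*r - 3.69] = 6.24*r + 5.14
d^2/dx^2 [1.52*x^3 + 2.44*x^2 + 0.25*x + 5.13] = 9.12*x + 4.88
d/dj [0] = 0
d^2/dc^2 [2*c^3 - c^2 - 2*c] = 12*c - 2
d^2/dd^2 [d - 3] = 0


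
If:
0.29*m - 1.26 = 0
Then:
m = 4.34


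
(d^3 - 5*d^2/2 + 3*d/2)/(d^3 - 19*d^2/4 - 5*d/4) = 2*(-2*d^2 + 5*d - 3)/(-4*d^2 + 19*d + 5)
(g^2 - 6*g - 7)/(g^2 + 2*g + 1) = (g - 7)/(g + 1)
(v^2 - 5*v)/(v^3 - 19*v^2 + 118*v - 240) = v/(v^2 - 14*v + 48)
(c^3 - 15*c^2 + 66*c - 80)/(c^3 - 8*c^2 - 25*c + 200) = (c - 2)/(c + 5)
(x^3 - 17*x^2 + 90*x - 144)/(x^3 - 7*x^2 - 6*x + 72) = (x^2 - 11*x + 24)/(x^2 - x - 12)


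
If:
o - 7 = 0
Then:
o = 7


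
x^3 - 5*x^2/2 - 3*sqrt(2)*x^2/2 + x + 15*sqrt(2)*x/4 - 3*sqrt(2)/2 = (x - 2)*(x - 1/2)*(x - 3*sqrt(2)/2)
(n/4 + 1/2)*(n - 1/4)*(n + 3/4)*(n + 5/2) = n^4/4 + 5*n^3/4 + 113*n^2/64 + 53*n/128 - 15/64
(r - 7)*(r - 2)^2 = r^3 - 11*r^2 + 32*r - 28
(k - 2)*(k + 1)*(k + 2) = k^3 + k^2 - 4*k - 4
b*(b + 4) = b^2 + 4*b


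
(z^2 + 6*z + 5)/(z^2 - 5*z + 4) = (z^2 + 6*z + 5)/(z^2 - 5*z + 4)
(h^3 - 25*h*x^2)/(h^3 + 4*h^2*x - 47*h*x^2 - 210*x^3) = h*(-h + 5*x)/(-h^2 + h*x + 42*x^2)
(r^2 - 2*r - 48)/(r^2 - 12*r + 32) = (r + 6)/(r - 4)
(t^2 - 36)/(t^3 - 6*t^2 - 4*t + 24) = (t + 6)/(t^2 - 4)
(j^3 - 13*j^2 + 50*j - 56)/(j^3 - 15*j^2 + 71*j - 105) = (j^2 - 6*j + 8)/(j^2 - 8*j + 15)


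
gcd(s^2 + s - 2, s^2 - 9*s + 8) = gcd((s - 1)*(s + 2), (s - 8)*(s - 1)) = s - 1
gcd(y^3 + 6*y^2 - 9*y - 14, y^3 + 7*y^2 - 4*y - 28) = y^2 + 5*y - 14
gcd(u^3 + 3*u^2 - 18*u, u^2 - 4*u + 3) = u - 3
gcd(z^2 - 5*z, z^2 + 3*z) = z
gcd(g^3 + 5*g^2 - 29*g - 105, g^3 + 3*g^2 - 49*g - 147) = g^2 + 10*g + 21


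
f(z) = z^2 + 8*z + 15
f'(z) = 2*z + 8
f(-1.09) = 7.47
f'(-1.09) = 5.82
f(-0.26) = 12.99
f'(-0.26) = 7.48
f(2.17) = 37.07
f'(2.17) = 12.34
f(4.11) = 64.77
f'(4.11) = 16.22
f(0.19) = 16.56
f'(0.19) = 8.38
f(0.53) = 19.52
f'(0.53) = 9.06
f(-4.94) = -0.12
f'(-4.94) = -1.88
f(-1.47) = 5.40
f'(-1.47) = 5.06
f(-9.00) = 24.00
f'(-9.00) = -10.00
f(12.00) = 255.00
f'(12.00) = 32.00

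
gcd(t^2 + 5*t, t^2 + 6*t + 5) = t + 5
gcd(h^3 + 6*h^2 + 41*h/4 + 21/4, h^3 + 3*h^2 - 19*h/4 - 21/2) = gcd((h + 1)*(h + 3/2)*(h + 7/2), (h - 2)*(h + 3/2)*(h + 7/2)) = h^2 + 5*h + 21/4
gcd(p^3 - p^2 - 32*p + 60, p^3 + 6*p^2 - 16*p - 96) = p + 6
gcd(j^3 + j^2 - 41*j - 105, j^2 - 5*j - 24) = j + 3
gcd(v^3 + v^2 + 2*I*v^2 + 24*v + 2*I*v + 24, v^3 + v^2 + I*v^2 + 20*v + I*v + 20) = v^2 + v*(1 - 4*I) - 4*I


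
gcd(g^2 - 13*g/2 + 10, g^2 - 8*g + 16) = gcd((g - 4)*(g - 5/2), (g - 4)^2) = g - 4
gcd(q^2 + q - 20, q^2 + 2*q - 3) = 1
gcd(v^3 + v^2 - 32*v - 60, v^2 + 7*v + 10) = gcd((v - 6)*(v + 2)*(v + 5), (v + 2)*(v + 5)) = v^2 + 7*v + 10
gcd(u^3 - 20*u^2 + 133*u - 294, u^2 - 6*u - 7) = u - 7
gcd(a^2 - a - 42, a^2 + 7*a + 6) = a + 6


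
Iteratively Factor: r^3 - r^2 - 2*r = (r - 2)*(r^2 + r) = (r - 2)*(r + 1)*(r)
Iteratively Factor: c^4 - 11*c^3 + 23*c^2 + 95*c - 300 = (c + 3)*(c^3 - 14*c^2 + 65*c - 100) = (c - 4)*(c + 3)*(c^2 - 10*c + 25) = (c - 5)*(c - 4)*(c + 3)*(c - 5)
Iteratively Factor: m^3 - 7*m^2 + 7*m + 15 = (m - 3)*(m^2 - 4*m - 5) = (m - 5)*(m - 3)*(m + 1)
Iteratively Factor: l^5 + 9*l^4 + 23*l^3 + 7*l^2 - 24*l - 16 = (l - 1)*(l^4 + 10*l^3 + 33*l^2 + 40*l + 16) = (l - 1)*(l + 4)*(l^3 + 6*l^2 + 9*l + 4) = (l - 1)*(l + 1)*(l + 4)*(l^2 + 5*l + 4) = (l - 1)*(l + 1)*(l + 4)^2*(l + 1)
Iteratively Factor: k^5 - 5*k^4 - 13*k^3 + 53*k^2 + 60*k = (k + 3)*(k^4 - 8*k^3 + 11*k^2 + 20*k) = (k + 1)*(k + 3)*(k^3 - 9*k^2 + 20*k) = (k - 5)*(k + 1)*(k + 3)*(k^2 - 4*k) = k*(k - 5)*(k + 1)*(k + 3)*(k - 4)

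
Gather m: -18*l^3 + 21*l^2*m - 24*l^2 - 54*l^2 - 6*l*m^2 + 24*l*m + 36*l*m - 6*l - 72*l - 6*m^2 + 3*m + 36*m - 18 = -18*l^3 - 78*l^2 - 78*l + m^2*(-6*l - 6) + m*(21*l^2 + 60*l + 39) - 18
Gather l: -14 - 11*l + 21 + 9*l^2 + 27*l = 9*l^2 + 16*l + 7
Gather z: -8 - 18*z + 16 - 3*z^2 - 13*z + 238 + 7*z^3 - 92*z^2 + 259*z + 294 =7*z^3 - 95*z^2 + 228*z + 540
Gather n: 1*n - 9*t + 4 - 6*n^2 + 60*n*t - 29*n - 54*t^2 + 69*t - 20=-6*n^2 + n*(60*t - 28) - 54*t^2 + 60*t - 16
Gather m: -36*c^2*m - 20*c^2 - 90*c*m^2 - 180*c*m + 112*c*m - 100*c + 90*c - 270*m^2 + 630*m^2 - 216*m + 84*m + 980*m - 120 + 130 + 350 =-20*c^2 - 10*c + m^2*(360 - 90*c) + m*(-36*c^2 - 68*c + 848) + 360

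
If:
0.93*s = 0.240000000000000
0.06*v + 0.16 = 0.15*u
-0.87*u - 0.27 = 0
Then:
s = 0.26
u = -0.31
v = -3.44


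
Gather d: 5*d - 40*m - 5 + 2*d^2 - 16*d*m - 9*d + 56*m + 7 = 2*d^2 + d*(-16*m - 4) + 16*m + 2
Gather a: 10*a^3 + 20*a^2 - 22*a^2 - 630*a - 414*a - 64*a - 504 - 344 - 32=10*a^3 - 2*a^2 - 1108*a - 880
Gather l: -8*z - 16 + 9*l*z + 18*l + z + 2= l*(9*z + 18) - 7*z - 14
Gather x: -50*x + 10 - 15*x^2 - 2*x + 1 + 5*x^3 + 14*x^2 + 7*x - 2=5*x^3 - x^2 - 45*x + 9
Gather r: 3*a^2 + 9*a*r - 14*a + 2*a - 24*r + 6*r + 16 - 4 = 3*a^2 - 12*a + r*(9*a - 18) + 12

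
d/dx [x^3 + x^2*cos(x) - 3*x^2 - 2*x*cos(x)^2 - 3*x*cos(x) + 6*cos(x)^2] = -x^2*sin(x) + 3*x^2 + 3*x*sin(x) + 2*x*sin(2*x) + 2*x*cos(x) - 6*x - 6*sin(2*x) - 2*cos(x)^2 - 3*cos(x)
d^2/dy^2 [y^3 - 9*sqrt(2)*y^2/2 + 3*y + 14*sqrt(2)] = 6*y - 9*sqrt(2)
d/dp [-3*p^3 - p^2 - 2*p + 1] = -9*p^2 - 2*p - 2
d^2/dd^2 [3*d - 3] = 0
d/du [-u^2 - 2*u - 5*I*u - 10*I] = -2*u - 2 - 5*I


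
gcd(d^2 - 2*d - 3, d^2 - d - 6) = d - 3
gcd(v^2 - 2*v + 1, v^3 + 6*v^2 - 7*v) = v - 1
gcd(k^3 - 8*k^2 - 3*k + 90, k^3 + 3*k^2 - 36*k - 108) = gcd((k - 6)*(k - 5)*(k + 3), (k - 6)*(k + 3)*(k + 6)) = k^2 - 3*k - 18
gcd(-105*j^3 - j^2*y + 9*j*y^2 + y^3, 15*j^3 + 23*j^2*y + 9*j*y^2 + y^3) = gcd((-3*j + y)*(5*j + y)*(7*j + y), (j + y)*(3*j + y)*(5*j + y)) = 5*j + y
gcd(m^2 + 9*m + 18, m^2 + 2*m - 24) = m + 6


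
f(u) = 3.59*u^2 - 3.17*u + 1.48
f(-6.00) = 149.74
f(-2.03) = 22.71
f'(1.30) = 6.16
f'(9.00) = 61.45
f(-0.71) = 5.54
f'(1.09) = 4.66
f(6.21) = 120.24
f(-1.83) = 19.30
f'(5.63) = 37.25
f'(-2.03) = -17.75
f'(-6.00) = -46.25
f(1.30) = 3.43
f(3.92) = 44.22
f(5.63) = 97.42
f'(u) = 7.18*u - 3.17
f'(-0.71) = -8.27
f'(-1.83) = -16.31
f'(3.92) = 24.98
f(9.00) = 263.74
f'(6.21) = 41.42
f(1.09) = 2.29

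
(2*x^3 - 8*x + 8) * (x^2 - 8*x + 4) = 2*x^5 - 16*x^4 + 72*x^2 - 96*x + 32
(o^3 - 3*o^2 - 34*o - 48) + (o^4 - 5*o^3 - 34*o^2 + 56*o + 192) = o^4 - 4*o^3 - 37*o^2 + 22*o + 144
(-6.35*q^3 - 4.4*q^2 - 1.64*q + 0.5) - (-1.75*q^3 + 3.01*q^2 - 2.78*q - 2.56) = -4.6*q^3 - 7.41*q^2 + 1.14*q + 3.06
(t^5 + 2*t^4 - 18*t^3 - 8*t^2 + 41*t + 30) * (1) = t^5 + 2*t^4 - 18*t^3 - 8*t^2 + 41*t + 30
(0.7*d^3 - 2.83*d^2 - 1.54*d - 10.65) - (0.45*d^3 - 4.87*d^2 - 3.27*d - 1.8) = 0.25*d^3 + 2.04*d^2 + 1.73*d - 8.85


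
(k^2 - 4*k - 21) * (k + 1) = k^3 - 3*k^2 - 25*k - 21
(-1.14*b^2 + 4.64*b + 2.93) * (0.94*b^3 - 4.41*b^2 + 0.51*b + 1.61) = -1.0716*b^5 + 9.389*b^4 - 18.2896*b^3 - 12.3903*b^2 + 8.9647*b + 4.7173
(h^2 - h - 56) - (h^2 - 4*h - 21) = 3*h - 35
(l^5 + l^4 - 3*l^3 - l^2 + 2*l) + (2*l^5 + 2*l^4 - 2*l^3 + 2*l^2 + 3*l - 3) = 3*l^5 + 3*l^4 - 5*l^3 + l^2 + 5*l - 3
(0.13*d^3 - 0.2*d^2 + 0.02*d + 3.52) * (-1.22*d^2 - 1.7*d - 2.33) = -0.1586*d^5 + 0.023*d^4 + 0.0127*d^3 - 3.8624*d^2 - 6.0306*d - 8.2016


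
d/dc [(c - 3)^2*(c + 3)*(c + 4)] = 4*c^3 + 3*c^2 - 42*c - 9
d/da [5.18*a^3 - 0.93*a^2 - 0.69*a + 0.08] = 15.54*a^2 - 1.86*a - 0.69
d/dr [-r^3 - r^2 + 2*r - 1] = -3*r^2 - 2*r + 2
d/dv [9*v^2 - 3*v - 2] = 18*v - 3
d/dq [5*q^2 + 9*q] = 10*q + 9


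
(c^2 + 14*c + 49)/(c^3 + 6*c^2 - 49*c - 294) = (c + 7)/(c^2 - c - 42)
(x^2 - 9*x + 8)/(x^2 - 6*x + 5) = (x - 8)/(x - 5)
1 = 1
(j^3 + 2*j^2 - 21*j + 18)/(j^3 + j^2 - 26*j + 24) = (j - 3)/(j - 4)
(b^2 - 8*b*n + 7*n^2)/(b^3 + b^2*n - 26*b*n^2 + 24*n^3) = (b - 7*n)/(b^2 + 2*b*n - 24*n^2)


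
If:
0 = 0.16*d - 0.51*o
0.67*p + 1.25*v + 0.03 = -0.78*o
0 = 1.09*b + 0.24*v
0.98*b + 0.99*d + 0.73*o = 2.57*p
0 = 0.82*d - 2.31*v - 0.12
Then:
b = 0.01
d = 0.03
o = 0.01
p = 0.02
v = -0.04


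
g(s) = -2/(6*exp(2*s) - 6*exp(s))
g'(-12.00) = -54251.60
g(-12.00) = 54251.93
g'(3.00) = 0.00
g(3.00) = 0.00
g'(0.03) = 370.02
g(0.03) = -10.62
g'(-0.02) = 832.97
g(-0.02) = 17.17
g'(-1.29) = -1.04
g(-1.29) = 1.67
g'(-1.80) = -1.94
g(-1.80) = 2.42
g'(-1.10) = -0.75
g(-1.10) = 1.50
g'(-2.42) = -3.71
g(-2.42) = 4.11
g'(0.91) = 0.24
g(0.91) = -0.09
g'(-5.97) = -130.50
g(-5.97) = 130.84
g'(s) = -2*(-12*exp(2*s) + 6*exp(s))/(6*exp(2*s) - 6*exp(s))^2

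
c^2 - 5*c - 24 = (c - 8)*(c + 3)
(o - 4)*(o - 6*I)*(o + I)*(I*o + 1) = I*o^4 + 6*o^3 - 4*I*o^3 - 24*o^2 + I*o^2 + 6*o - 4*I*o - 24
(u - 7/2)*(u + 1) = u^2 - 5*u/2 - 7/2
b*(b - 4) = b^2 - 4*b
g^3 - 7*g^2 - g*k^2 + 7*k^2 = (g - 7)*(g - k)*(g + k)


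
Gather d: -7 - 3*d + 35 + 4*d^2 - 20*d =4*d^2 - 23*d + 28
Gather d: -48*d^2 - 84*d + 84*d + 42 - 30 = 12 - 48*d^2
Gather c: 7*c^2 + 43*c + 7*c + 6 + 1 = 7*c^2 + 50*c + 7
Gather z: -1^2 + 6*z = 6*z - 1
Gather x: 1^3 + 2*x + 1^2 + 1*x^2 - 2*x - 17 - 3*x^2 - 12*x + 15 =-2*x^2 - 12*x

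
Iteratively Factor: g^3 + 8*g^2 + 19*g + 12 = (g + 4)*(g^2 + 4*g + 3) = (g + 1)*(g + 4)*(g + 3)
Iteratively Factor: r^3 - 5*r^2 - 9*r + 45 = (r - 3)*(r^2 - 2*r - 15) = (r - 3)*(r + 3)*(r - 5)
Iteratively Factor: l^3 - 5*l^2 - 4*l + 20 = (l + 2)*(l^2 - 7*l + 10) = (l - 5)*(l + 2)*(l - 2)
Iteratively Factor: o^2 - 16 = (o + 4)*(o - 4)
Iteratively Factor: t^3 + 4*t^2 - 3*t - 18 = (t + 3)*(t^2 + t - 6) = (t + 3)^2*(t - 2)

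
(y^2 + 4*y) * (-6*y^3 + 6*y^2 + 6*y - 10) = -6*y^5 - 18*y^4 + 30*y^3 + 14*y^2 - 40*y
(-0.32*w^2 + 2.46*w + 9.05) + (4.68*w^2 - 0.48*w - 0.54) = 4.36*w^2 + 1.98*w + 8.51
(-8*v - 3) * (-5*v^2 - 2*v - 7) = 40*v^3 + 31*v^2 + 62*v + 21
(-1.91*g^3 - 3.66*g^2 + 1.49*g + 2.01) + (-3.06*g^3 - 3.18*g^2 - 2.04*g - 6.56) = -4.97*g^3 - 6.84*g^2 - 0.55*g - 4.55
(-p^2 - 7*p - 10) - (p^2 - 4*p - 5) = -2*p^2 - 3*p - 5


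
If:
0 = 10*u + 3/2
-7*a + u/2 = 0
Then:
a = -3/280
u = -3/20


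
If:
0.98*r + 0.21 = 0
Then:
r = -0.21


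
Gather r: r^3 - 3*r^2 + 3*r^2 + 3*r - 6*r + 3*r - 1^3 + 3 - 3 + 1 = r^3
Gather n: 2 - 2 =0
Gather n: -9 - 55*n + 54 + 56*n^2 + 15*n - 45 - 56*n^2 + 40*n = 0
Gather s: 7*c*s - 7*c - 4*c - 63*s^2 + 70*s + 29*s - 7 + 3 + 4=-11*c - 63*s^2 + s*(7*c + 99)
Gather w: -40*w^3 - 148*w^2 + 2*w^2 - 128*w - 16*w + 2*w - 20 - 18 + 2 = -40*w^3 - 146*w^2 - 142*w - 36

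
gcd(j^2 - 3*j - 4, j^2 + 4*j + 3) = j + 1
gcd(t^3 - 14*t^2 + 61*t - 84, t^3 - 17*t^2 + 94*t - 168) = t^2 - 11*t + 28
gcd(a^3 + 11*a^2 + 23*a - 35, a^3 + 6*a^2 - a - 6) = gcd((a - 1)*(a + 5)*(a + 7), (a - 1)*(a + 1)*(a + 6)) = a - 1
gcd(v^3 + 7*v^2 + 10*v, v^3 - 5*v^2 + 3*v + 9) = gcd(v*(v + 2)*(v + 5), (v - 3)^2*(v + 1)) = 1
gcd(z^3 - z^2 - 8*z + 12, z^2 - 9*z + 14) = z - 2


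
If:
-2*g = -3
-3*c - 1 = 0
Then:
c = -1/3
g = 3/2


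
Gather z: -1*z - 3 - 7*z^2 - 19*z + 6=-7*z^2 - 20*z + 3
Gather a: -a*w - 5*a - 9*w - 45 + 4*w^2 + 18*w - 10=a*(-w - 5) + 4*w^2 + 9*w - 55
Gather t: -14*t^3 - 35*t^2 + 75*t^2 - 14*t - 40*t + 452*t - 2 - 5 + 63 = -14*t^3 + 40*t^2 + 398*t + 56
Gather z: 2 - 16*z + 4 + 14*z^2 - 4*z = 14*z^2 - 20*z + 6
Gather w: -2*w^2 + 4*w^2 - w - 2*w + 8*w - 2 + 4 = 2*w^2 + 5*w + 2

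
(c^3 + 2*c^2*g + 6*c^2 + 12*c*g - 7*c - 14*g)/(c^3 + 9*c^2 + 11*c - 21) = (c + 2*g)/(c + 3)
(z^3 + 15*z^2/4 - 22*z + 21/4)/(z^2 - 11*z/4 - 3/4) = (4*z^2 + 27*z - 7)/(4*z + 1)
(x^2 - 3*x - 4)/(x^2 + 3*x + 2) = (x - 4)/(x + 2)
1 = 1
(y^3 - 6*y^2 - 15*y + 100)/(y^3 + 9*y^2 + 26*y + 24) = (y^2 - 10*y + 25)/(y^2 + 5*y + 6)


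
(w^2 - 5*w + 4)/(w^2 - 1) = (w - 4)/(w + 1)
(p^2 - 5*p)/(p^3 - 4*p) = (p - 5)/(p^2 - 4)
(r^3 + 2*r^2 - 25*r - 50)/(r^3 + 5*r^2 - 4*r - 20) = (r - 5)/(r - 2)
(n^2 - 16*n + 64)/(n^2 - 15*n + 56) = (n - 8)/(n - 7)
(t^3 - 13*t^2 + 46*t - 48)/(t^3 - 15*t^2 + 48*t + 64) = (t^2 - 5*t + 6)/(t^2 - 7*t - 8)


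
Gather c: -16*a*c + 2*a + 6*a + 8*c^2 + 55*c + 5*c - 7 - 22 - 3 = 8*a + 8*c^2 + c*(60 - 16*a) - 32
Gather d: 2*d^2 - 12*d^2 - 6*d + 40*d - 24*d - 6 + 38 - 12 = -10*d^2 + 10*d + 20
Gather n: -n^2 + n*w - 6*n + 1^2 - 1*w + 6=-n^2 + n*(w - 6) - w + 7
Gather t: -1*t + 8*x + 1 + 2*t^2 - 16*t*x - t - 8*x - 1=2*t^2 + t*(-16*x - 2)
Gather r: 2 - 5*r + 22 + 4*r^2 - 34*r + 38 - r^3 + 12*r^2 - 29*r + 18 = -r^3 + 16*r^2 - 68*r + 80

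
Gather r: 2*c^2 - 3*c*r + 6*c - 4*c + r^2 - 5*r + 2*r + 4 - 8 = 2*c^2 + 2*c + r^2 + r*(-3*c - 3) - 4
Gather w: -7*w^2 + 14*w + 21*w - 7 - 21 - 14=-7*w^2 + 35*w - 42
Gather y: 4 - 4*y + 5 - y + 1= 10 - 5*y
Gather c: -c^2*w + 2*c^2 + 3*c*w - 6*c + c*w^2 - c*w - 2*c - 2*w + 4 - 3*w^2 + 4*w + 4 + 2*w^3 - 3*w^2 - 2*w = c^2*(2 - w) + c*(w^2 + 2*w - 8) + 2*w^3 - 6*w^2 + 8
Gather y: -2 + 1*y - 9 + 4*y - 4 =5*y - 15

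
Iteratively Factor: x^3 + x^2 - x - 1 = (x + 1)*(x^2 - 1) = (x - 1)*(x + 1)*(x + 1)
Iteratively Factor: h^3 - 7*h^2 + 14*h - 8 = (h - 1)*(h^2 - 6*h + 8) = (h - 4)*(h - 1)*(h - 2)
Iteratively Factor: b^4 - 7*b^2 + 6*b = (b)*(b^3 - 7*b + 6) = b*(b - 2)*(b^2 + 2*b - 3) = b*(b - 2)*(b - 1)*(b + 3)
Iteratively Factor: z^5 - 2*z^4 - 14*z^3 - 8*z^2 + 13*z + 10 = (z - 1)*(z^4 - z^3 - 15*z^2 - 23*z - 10) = (z - 1)*(z + 2)*(z^3 - 3*z^2 - 9*z - 5) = (z - 1)*(z + 1)*(z + 2)*(z^2 - 4*z - 5) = (z - 5)*(z - 1)*(z + 1)*(z + 2)*(z + 1)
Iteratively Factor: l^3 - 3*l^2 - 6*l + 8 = (l - 4)*(l^2 + l - 2) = (l - 4)*(l - 1)*(l + 2)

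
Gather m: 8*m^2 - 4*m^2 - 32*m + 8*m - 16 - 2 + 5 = 4*m^2 - 24*m - 13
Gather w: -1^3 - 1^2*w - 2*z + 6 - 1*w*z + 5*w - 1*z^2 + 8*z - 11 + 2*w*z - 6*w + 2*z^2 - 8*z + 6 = w*(z - 2) + z^2 - 2*z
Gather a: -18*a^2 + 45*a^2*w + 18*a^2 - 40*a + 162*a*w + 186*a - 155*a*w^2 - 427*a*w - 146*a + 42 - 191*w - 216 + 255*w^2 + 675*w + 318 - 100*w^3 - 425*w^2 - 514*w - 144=45*a^2*w + a*(-155*w^2 - 265*w) - 100*w^3 - 170*w^2 - 30*w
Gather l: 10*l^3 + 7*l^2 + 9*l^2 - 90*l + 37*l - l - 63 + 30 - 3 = 10*l^3 + 16*l^2 - 54*l - 36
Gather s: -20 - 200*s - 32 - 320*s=-520*s - 52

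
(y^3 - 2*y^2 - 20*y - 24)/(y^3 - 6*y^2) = 1 + 4/y + 4/y^2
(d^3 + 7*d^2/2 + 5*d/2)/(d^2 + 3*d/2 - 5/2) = d*(d + 1)/(d - 1)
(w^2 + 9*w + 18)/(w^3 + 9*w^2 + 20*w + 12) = (w + 3)/(w^2 + 3*w + 2)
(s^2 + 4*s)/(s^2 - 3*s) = (s + 4)/(s - 3)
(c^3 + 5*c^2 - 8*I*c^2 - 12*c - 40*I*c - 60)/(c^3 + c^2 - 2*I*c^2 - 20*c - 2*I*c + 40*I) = (c - 6*I)/(c - 4)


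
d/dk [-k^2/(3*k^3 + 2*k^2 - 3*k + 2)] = k*(3*k^3 + 3*k - 4)/(9*k^6 + 12*k^5 - 14*k^4 + 17*k^2 - 12*k + 4)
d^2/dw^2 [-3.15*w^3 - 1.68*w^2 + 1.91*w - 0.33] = -18.9*w - 3.36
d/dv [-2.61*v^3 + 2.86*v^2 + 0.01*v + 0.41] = -7.83*v^2 + 5.72*v + 0.01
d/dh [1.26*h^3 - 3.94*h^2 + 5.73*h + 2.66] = 3.78*h^2 - 7.88*h + 5.73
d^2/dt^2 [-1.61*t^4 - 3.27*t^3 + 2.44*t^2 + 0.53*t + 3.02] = -19.32*t^2 - 19.62*t + 4.88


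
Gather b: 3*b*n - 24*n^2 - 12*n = 3*b*n - 24*n^2 - 12*n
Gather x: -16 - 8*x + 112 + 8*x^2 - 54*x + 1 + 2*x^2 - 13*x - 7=10*x^2 - 75*x + 90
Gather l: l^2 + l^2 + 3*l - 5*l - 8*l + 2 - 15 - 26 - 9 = 2*l^2 - 10*l - 48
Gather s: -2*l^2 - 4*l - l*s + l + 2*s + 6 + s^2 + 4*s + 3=-2*l^2 - 3*l + s^2 + s*(6 - l) + 9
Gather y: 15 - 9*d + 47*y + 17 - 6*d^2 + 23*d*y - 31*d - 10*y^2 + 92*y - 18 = -6*d^2 - 40*d - 10*y^2 + y*(23*d + 139) + 14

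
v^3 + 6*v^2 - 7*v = v*(v - 1)*(v + 7)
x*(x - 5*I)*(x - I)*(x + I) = x^4 - 5*I*x^3 + x^2 - 5*I*x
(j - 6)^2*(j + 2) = j^3 - 10*j^2 + 12*j + 72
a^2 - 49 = (a - 7)*(a + 7)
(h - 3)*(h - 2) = h^2 - 5*h + 6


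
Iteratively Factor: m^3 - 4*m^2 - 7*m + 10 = (m + 2)*(m^2 - 6*m + 5) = (m - 1)*(m + 2)*(m - 5)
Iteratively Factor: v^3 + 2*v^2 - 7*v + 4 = (v + 4)*(v^2 - 2*v + 1) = (v - 1)*(v + 4)*(v - 1)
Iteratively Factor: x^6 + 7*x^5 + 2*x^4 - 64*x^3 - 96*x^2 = (x + 4)*(x^5 + 3*x^4 - 10*x^3 - 24*x^2) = (x + 4)^2*(x^4 - x^3 - 6*x^2) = (x + 2)*(x + 4)^2*(x^3 - 3*x^2) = (x - 3)*(x + 2)*(x + 4)^2*(x^2) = x*(x - 3)*(x + 2)*(x + 4)^2*(x)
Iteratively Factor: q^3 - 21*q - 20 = (q - 5)*(q^2 + 5*q + 4) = (q - 5)*(q + 4)*(q + 1)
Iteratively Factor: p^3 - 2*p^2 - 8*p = (p - 4)*(p^2 + 2*p) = p*(p - 4)*(p + 2)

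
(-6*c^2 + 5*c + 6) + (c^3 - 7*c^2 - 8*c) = c^3 - 13*c^2 - 3*c + 6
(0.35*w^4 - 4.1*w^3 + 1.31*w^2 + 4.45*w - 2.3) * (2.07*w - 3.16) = 0.7245*w^5 - 9.593*w^4 + 15.6677*w^3 + 5.0719*w^2 - 18.823*w + 7.268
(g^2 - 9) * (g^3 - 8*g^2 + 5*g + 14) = g^5 - 8*g^4 - 4*g^3 + 86*g^2 - 45*g - 126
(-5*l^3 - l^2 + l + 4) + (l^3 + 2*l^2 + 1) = -4*l^3 + l^2 + l + 5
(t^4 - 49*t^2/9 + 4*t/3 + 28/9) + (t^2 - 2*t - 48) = t^4 - 40*t^2/9 - 2*t/3 - 404/9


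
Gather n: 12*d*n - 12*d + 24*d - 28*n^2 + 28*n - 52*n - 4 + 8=12*d - 28*n^2 + n*(12*d - 24) + 4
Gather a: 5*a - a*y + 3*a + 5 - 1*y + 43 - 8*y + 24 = a*(8 - y) - 9*y + 72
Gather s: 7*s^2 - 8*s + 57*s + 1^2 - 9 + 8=7*s^2 + 49*s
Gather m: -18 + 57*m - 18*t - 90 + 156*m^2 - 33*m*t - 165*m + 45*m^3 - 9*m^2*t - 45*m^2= 45*m^3 + m^2*(111 - 9*t) + m*(-33*t - 108) - 18*t - 108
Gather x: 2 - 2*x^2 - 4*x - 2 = -2*x^2 - 4*x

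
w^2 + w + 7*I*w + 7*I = (w + 1)*(w + 7*I)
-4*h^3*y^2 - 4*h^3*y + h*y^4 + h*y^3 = y*(-2*h + y)*(2*h + y)*(h*y + h)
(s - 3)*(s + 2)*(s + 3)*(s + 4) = s^4 + 6*s^3 - s^2 - 54*s - 72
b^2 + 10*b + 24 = (b + 4)*(b + 6)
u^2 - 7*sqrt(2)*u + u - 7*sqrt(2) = (u + 1)*(u - 7*sqrt(2))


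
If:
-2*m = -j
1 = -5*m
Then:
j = -2/5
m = -1/5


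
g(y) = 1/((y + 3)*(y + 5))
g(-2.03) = 0.35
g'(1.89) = -0.01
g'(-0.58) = -0.06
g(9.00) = 0.01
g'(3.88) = -0.00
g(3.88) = 0.02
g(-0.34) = 0.08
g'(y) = -1/((y + 3)*(y + 5)^2) - 1/((y + 3)^2*(y + 5)) = 2*(-y - 4)/(y^4 + 16*y^3 + 94*y^2 + 240*y + 225)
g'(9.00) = 0.00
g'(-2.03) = -0.47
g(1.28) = 0.04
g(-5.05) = 9.76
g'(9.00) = 0.00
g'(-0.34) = -0.05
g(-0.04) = 0.07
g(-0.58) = 0.09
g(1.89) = 0.03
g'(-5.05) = 199.88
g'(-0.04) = -0.04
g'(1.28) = -0.01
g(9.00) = 0.01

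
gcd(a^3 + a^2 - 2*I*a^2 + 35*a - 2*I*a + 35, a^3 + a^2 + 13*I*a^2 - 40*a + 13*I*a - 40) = a^2 + a*(1 + 5*I) + 5*I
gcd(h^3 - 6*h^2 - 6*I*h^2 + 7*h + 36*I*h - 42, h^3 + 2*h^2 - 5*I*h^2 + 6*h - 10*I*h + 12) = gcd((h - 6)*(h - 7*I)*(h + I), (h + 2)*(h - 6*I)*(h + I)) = h + I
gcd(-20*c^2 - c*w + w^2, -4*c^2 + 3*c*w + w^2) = 4*c + w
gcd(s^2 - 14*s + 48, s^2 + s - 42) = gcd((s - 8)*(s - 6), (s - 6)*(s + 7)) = s - 6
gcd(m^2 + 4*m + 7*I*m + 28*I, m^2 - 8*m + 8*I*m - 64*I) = 1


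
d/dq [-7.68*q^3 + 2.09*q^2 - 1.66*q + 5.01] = -23.04*q^2 + 4.18*q - 1.66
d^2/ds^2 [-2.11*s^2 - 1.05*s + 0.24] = -4.22000000000000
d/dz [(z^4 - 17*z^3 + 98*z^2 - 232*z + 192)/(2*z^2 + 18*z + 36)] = (z^5 + 5*z^4 - 117*z^3 + 98*z^2 + 1572*z - 2952)/(z^4 + 18*z^3 + 117*z^2 + 324*z + 324)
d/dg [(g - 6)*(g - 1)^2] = (g - 1)*(3*g - 13)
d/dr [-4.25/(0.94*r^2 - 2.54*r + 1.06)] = (7.99*r - 10.795)/(0.94*r^2 - 2.54*r + 1.06)^2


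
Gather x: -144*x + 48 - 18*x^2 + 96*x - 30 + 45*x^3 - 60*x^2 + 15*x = 45*x^3 - 78*x^2 - 33*x + 18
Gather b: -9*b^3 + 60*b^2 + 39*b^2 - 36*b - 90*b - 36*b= -9*b^3 + 99*b^2 - 162*b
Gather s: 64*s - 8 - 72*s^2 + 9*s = -72*s^2 + 73*s - 8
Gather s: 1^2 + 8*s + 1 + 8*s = 16*s + 2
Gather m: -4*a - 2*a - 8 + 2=-6*a - 6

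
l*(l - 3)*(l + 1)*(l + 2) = l^4 - 7*l^2 - 6*l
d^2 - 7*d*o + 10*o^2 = (d - 5*o)*(d - 2*o)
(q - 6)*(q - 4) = q^2 - 10*q + 24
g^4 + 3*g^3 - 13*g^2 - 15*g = g*(g - 3)*(g + 1)*(g + 5)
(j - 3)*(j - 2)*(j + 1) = j^3 - 4*j^2 + j + 6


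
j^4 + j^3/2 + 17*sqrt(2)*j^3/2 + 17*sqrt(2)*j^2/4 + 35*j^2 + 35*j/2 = j*(j + 1/2)*(j + 7*sqrt(2)/2)*(j + 5*sqrt(2))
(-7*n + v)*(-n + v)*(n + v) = 7*n^3 - n^2*v - 7*n*v^2 + v^3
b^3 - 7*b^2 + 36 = (b - 6)*(b - 3)*(b + 2)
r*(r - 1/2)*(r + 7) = r^3 + 13*r^2/2 - 7*r/2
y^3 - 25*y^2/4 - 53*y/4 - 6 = (y - 8)*(y + 3/4)*(y + 1)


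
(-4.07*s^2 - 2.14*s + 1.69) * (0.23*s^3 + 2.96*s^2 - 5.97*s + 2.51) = -0.9361*s^5 - 12.5394*s^4 + 18.3522*s^3 + 7.5625*s^2 - 15.4607*s + 4.2419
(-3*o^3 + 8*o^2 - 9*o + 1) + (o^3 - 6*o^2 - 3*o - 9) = -2*o^3 + 2*o^2 - 12*o - 8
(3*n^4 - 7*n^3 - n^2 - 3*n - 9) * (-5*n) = -15*n^5 + 35*n^4 + 5*n^3 + 15*n^2 + 45*n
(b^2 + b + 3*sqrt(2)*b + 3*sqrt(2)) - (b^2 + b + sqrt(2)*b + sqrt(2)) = 2*sqrt(2)*b + 2*sqrt(2)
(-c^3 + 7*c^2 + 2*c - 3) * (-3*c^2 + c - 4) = 3*c^5 - 22*c^4 + 5*c^3 - 17*c^2 - 11*c + 12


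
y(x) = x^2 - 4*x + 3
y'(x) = 2*x - 4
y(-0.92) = 7.53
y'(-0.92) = -5.84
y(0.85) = 0.32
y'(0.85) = -2.30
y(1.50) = -0.75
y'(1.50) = -1.00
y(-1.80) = 13.44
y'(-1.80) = -7.60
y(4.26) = 4.11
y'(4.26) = 4.52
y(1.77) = -0.95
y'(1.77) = -0.46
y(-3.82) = 32.87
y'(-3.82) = -11.64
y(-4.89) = 46.47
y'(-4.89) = -13.78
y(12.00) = 99.00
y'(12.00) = 20.00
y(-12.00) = 195.00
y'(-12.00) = -28.00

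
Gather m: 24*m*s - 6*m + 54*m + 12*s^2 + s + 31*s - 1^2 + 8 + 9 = m*(24*s + 48) + 12*s^2 + 32*s + 16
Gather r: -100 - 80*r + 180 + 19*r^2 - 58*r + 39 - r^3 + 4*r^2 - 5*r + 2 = -r^3 + 23*r^2 - 143*r + 121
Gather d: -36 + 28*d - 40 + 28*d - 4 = 56*d - 80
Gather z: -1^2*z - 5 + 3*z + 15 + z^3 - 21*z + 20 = z^3 - 19*z + 30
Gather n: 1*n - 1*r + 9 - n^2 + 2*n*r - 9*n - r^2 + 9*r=-n^2 + n*(2*r - 8) - r^2 + 8*r + 9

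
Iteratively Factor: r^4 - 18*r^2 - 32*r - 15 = (r + 1)*(r^3 - r^2 - 17*r - 15) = (r + 1)^2*(r^2 - 2*r - 15) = (r + 1)^2*(r + 3)*(r - 5)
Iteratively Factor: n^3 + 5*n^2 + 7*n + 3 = (n + 3)*(n^2 + 2*n + 1) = (n + 1)*(n + 3)*(n + 1)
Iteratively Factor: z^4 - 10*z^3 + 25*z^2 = (z)*(z^3 - 10*z^2 + 25*z) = z*(z - 5)*(z^2 - 5*z) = z*(z - 5)^2*(z)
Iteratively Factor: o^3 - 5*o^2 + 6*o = (o - 3)*(o^2 - 2*o) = (o - 3)*(o - 2)*(o)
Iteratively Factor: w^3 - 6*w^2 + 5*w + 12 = (w - 4)*(w^2 - 2*w - 3) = (w - 4)*(w - 3)*(w + 1)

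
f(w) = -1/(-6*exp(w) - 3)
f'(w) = -6*exp(w)/(-6*exp(w) - 3)^2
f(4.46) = 0.00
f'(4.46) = -0.00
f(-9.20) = 0.33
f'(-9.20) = -0.00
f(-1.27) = 0.21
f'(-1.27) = -0.08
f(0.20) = 0.10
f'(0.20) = -0.07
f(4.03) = 0.00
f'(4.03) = -0.00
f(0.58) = 0.07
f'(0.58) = -0.06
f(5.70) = 0.00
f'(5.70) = -0.00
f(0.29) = 0.09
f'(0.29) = -0.07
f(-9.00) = 0.33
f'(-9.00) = 0.00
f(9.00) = 0.00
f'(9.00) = 0.00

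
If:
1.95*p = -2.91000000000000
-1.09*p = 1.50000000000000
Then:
No Solution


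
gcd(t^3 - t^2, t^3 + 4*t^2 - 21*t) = t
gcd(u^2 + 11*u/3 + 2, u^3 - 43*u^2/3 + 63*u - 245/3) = 1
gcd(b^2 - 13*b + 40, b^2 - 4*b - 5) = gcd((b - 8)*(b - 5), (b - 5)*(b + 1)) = b - 5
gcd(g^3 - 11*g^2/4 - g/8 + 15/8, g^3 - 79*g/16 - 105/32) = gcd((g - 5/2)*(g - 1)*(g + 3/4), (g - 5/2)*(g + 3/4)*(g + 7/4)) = g^2 - 7*g/4 - 15/8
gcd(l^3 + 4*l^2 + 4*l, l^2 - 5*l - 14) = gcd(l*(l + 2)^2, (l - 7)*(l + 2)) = l + 2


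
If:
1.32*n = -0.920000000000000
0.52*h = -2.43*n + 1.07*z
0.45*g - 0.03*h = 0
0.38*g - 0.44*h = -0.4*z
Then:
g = -0.19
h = -2.87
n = -0.70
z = -2.98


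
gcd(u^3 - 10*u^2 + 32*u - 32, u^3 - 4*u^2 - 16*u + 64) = u^2 - 8*u + 16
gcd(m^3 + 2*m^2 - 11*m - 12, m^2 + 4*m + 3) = m + 1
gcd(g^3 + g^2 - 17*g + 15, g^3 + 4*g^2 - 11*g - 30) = g^2 + 2*g - 15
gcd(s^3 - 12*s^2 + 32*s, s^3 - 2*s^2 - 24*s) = s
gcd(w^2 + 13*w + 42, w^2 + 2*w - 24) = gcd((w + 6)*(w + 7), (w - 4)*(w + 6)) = w + 6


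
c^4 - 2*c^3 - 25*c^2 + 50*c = c*(c - 5)*(c - 2)*(c + 5)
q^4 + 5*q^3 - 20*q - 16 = (q - 2)*(q + 1)*(q + 2)*(q + 4)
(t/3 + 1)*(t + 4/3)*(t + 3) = t^3/3 + 22*t^2/9 + 17*t/3 + 4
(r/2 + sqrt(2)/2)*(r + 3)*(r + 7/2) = r^3/2 + sqrt(2)*r^2/2 + 13*r^2/4 + 13*sqrt(2)*r/4 + 21*r/4 + 21*sqrt(2)/4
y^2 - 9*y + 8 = (y - 8)*(y - 1)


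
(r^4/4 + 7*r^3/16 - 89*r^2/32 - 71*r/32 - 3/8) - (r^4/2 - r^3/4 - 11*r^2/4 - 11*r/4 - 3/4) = -r^4/4 + 11*r^3/16 - r^2/32 + 17*r/32 + 3/8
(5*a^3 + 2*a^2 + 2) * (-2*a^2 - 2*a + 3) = -10*a^5 - 14*a^4 + 11*a^3 + 2*a^2 - 4*a + 6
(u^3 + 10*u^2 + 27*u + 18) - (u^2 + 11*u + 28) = u^3 + 9*u^2 + 16*u - 10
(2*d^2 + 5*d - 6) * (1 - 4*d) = -8*d^3 - 18*d^2 + 29*d - 6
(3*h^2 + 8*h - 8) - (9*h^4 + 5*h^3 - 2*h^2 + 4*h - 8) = -9*h^4 - 5*h^3 + 5*h^2 + 4*h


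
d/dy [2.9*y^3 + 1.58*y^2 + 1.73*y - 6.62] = 8.7*y^2 + 3.16*y + 1.73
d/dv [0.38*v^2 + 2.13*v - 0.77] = 0.76*v + 2.13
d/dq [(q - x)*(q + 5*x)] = 2*q + 4*x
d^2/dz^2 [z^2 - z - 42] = 2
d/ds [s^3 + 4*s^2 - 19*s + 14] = 3*s^2 + 8*s - 19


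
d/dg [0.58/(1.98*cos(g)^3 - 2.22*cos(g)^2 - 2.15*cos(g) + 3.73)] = (3.4452*cos(g)^2 - 2.5752*cos(g) - 1.247)*sin(g)/(1.98*cos(g)^3 - 2.22*cos(g)^2 - 2.15*cos(g) + 3.73)^2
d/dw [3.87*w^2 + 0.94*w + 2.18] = 7.74*w + 0.94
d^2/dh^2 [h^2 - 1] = 2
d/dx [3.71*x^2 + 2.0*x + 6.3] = 7.42*x + 2.0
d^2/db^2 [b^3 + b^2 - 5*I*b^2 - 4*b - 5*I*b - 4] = 6*b + 2 - 10*I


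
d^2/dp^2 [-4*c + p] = 0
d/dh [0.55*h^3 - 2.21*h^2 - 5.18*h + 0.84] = 1.65*h^2 - 4.42*h - 5.18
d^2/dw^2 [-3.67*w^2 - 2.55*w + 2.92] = -7.34000000000000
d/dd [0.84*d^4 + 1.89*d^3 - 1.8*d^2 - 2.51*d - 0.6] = 3.36*d^3 + 5.67*d^2 - 3.6*d - 2.51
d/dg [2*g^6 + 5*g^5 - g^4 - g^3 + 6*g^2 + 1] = g*(12*g^4 + 25*g^3 - 4*g^2 - 3*g + 12)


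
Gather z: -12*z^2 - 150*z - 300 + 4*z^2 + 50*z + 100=-8*z^2 - 100*z - 200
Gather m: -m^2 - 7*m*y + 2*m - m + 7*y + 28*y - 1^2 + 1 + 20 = -m^2 + m*(1 - 7*y) + 35*y + 20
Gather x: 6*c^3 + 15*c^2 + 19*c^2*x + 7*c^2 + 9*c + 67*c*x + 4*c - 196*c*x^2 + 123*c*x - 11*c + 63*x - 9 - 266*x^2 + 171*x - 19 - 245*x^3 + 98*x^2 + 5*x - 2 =6*c^3 + 22*c^2 + 2*c - 245*x^3 + x^2*(-196*c - 168) + x*(19*c^2 + 190*c + 239) - 30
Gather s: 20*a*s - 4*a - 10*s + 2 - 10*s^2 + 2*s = -4*a - 10*s^2 + s*(20*a - 8) + 2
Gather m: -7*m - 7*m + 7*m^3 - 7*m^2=7*m^3 - 7*m^2 - 14*m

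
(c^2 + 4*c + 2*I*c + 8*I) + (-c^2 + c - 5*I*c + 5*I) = 5*c - 3*I*c + 13*I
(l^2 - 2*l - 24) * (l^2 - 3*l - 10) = l^4 - 5*l^3 - 28*l^2 + 92*l + 240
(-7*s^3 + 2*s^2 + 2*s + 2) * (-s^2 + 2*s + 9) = 7*s^5 - 16*s^4 - 61*s^3 + 20*s^2 + 22*s + 18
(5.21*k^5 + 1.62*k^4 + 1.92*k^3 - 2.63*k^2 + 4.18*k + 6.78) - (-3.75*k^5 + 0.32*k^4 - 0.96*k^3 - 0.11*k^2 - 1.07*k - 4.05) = 8.96*k^5 + 1.3*k^4 + 2.88*k^3 - 2.52*k^2 + 5.25*k + 10.83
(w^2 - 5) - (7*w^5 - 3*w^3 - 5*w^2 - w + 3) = -7*w^5 + 3*w^3 + 6*w^2 + w - 8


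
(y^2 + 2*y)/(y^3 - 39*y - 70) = y/(y^2 - 2*y - 35)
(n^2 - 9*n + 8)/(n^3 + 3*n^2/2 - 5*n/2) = 2*(n - 8)/(n*(2*n + 5))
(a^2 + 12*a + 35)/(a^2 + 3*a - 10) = (a + 7)/(a - 2)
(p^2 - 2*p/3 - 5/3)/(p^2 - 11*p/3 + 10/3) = (p + 1)/(p - 2)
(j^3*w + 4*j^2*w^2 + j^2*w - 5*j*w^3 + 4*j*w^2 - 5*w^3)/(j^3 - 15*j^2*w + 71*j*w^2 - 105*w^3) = w*(j^3 + 4*j^2*w + j^2 - 5*j*w^2 + 4*j*w - 5*w^2)/(j^3 - 15*j^2*w + 71*j*w^2 - 105*w^3)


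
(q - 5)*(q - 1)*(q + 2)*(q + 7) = q^4 + 3*q^3 - 35*q^2 - 39*q + 70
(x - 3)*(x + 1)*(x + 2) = x^3 - 7*x - 6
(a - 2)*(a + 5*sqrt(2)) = a^2 - 2*a + 5*sqrt(2)*a - 10*sqrt(2)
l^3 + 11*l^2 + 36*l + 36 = (l + 2)*(l + 3)*(l + 6)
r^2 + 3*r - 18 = (r - 3)*(r + 6)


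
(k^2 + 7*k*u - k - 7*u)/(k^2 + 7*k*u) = (k - 1)/k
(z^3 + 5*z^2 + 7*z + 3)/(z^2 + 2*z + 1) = z + 3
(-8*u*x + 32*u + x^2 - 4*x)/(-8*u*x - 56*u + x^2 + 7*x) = (x - 4)/(x + 7)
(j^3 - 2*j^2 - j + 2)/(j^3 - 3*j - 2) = (j - 1)/(j + 1)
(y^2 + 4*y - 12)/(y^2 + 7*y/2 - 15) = 2*(y - 2)/(2*y - 5)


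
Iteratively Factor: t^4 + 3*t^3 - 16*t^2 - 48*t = (t)*(t^3 + 3*t^2 - 16*t - 48) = t*(t + 3)*(t^2 - 16) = t*(t - 4)*(t + 3)*(t + 4)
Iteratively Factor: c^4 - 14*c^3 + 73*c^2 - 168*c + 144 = (c - 4)*(c^3 - 10*c^2 + 33*c - 36) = (c - 4)*(c - 3)*(c^2 - 7*c + 12) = (c - 4)*(c - 3)^2*(c - 4)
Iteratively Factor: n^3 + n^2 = (n)*(n^2 + n) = n^2*(n + 1)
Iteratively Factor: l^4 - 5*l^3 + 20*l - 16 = (l + 2)*(l^3 - 7*l^2 + 14*l - 8) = (l - 4)*(l + 2)*(l^2 - 3*l + 2) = (l - 4)*(l - 1)*(l + 2)*(l - 2)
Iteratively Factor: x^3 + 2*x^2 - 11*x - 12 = (x + 1)*(x^2 + x - 12) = (x - 3)*(x + 1)*(x + 4)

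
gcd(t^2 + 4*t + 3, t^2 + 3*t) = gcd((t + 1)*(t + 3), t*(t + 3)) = t + 3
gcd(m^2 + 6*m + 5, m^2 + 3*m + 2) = m + 1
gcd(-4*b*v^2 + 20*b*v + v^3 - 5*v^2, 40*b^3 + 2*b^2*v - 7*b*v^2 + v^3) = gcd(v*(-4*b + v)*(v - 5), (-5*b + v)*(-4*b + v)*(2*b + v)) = -4*b + v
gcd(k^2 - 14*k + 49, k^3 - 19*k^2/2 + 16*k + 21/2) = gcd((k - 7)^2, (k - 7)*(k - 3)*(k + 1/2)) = k - 7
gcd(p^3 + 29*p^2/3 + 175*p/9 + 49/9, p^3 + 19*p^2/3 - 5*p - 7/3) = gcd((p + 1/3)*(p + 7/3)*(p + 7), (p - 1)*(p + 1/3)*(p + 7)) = p^2 + 22*p/3 + 7/3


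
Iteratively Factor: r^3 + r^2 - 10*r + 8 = (r - 2)*(r^2 + 3*r - 4) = (r - 2)*(r + 4)*(r - 1)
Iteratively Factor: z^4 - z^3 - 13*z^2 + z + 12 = (z - 4)*(z^3 + 3*z^2 - z - 3) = (z - 4)*(z - 1)*(z^2 + 4*z + 3) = (z - 4)*(z - 1)*(z + 3)*(z + 1)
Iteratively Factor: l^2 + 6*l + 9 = (l + 3)*(l + 3)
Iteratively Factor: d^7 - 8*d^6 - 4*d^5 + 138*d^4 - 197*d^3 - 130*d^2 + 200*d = (d + 1)*(d^6 - 9*d^5 + 5*d^4 + 133*d^3 - 330*d^2 + 200*d) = (d - 2)*(d + 1)*(d^5 - 7*d^4 - 9*d^3 + 115*d^2 - 100*d) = (d - 5)*(d - 2)*(d + 1)*(d^4 - 2*d^3 - 19*d^2 + 20*d) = (d - 5)*(d - 2)*(d + 1)*(d + 4)*(d^3 - 6*d^2 + 5*d) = (d - 5)^2*(d - 2)*(d + 1)*(d + 4)*(d^2 - d) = d*(d - 5)^2*(d - 2)*(d + 1)*(d + 4)*(d - 1)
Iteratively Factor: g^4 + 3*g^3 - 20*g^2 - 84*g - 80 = (g + 4)*(g^3 - g^2 - 16*g - 20) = (g - 5)*(g + 4)*(g^2 + 4*g + 4) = (g - 5)*(g + 2)*(g + 4)*(g + 2)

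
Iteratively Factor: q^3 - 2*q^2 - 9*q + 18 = (q - 2)*(q^2 - 9) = (q - 3)*(q - 2)*(q + 3)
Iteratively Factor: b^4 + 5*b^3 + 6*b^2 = (b)*(b^3 + 5*b^2 + 6*b) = b^2*(b^2 + 5*b + 6) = b^2*(b + 3)*(b + 2)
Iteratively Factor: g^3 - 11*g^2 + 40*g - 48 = (g - 3)*(g^2 - 8*g + 16) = (g - 4)*(g - 3)*(g - 4)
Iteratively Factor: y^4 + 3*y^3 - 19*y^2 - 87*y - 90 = (y + 3)*(y^3 - 19*y - 30) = (y - 5)*(y + 3)*(y^2 + 5*y + 6) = (y - 5)*(y + 3)^2*(y + 2)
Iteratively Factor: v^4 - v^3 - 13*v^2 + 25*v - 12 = (v + 4)*(v^3 - 5*v^2 + 7*v - 3) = (v - 1)*(v + 4)*(v^2 - 4*v + 3) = (v - 1)^2*(v + 4)*(v - 3)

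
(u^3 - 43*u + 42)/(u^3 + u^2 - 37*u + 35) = (u - 6)/(u - 5)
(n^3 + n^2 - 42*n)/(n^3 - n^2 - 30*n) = (n + 7)/(n + 5)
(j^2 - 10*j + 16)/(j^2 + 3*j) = (j^2 - 10*j + 16)/(j*(j + 3))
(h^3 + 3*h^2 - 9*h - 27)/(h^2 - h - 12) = (h^2 - 9)/(h - 4)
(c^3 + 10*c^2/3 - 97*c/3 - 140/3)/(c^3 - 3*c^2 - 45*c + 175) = (c + 4/3)/(c - 5)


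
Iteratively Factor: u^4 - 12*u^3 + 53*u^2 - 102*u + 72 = (u - 3)*(u^3 - 9*u^2 + 26*u - 24) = (u - 3)^2*(u^2 - 6*u + 8) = (u - 4)*(u - 3)^2*(u - 2)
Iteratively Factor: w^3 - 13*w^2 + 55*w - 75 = (w - 3)*(w^2 - 10*w + 25) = (w - 5)*(w - 3)*(w - 5)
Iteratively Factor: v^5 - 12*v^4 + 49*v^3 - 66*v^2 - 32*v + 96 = (v + 1)*(v^4 - 13*v^3 + 62*v^2 - 128*v + 96) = (v - 3)*(v + 1)*(v^3 - 10*v^2 + 32*v - 32) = (v - 4)*(v - 3)*(v + 1)*(v^2 - 6*v + 8) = (v - 4)*(v - 3)*(v - 2)*(v + 1)*(v - 4)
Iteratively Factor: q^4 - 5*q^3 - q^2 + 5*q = (q - 5)*(q^3 - q) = q*(q - 5)*(q^2 - 1) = q*(q - 5)*(q + 1)*(q - 1)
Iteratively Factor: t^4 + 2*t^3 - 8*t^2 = (t + 4)*(t^3 - 2*t^2) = t*(t + 4)*(t^2 - 2*t) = t*(t - 2)*(t + 4)*(t)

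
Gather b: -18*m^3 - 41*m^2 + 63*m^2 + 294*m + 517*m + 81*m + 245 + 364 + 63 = -18*m^3 + 22*m^2 + 892*m + 672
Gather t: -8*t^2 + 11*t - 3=-8*t^2 + 11*t - 3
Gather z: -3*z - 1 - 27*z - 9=-30*z - 10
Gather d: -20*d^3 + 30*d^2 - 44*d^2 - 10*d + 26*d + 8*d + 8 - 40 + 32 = -20*d^3 - 14*d^2 + 24*d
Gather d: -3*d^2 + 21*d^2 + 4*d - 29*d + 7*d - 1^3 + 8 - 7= 18*d^2 - 18*d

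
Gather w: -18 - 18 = -36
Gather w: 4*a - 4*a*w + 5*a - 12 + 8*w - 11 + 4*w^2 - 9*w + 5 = 9*a + 4*w^2 + w*(-4*a - 1) - 18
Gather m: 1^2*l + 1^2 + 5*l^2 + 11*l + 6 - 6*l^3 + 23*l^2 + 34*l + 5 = -6*l^3 + 28*l^2 + 46*l + 12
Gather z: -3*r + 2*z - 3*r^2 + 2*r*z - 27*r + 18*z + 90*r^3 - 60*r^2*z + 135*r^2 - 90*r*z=90*r^3 + 132*r^2 - 30*r + z*(-60*r^2 - 88*r + 20)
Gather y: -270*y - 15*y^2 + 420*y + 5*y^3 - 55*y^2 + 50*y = 5*y^3 - 70*y^2 + 200*y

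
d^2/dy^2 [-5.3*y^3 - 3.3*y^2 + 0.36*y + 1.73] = -31.8*y - 6.6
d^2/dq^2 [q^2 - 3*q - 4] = 2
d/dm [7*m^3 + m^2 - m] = 21*m^2 + 2*m - 1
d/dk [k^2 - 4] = 2*k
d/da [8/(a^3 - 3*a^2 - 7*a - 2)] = 8*(-3*a^2 + 6*a + 7)/(-a^3 + 3*a^2 + 7*a + 2)^2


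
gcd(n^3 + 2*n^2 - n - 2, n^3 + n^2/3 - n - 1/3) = n^2 - 1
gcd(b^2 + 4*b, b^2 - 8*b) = b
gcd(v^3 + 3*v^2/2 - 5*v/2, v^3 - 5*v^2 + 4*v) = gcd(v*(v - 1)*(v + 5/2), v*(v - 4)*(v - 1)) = v^2 - v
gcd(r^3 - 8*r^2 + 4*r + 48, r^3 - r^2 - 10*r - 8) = r^2 - 2*r - 8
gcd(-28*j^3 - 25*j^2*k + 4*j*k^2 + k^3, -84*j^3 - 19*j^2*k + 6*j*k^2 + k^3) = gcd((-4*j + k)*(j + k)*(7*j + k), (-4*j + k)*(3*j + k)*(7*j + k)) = 28*j^2 - 3*j*k - k^2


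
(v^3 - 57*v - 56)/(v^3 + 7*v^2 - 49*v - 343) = (v^2 - 7*v - 8)/(v^2 - 49)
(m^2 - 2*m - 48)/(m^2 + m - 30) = (m - 8)/(m - 5)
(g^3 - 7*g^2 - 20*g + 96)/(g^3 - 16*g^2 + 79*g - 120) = (g + 4)/(g - 5)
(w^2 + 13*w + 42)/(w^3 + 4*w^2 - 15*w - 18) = (w + 7)/(w^2 - 2*w - 3)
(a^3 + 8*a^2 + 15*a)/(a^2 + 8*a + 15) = a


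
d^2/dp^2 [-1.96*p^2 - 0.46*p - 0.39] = -3.92000000000000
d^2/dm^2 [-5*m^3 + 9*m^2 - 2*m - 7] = 18 - 30*m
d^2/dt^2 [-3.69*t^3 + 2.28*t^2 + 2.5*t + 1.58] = 4.56 - 22.14*t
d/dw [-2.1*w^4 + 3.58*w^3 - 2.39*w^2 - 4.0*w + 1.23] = -8.4*w^3 + 10.74*w^2 - 4.78*w - 4.0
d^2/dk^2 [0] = 0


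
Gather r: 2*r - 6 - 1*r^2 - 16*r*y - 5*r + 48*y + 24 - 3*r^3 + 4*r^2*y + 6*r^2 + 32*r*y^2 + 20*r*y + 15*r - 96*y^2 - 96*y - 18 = -3*r^3 + r^2*(4*y + 5) + r*(32*y^2 + 4*y + 12) - 96*y^2 - 48*y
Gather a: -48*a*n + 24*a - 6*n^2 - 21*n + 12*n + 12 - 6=a*(24 - 48*n) - 6*n^2 - 9*n + 6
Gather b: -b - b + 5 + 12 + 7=24 - 2*b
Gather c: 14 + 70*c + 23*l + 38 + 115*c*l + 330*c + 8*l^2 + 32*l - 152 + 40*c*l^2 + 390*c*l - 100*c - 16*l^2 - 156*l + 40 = c*(40*l^2 + 505*l + 300) - 8*l^2 - 101*l - 60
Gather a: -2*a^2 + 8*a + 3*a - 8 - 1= -2*a^2 + 11*a - 9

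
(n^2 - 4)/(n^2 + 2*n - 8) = (n + 2)/(n + 4)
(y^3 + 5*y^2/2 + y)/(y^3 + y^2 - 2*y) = (y + 1/2)/(y - 1)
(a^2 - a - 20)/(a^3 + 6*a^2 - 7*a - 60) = (a - 5)/(a^2 + 2*a - 15)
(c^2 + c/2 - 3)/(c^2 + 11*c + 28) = (c^2 + c/2 - 3)/(c^2 + 11*c + 28)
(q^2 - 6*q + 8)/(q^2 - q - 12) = (q - 2)/(q + 3)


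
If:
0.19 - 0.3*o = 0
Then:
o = 0.63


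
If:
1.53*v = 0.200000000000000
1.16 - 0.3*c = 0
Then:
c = 3.87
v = 0.13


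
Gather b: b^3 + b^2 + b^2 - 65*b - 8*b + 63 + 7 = b^3 + 2*b^2 - 73*b + 70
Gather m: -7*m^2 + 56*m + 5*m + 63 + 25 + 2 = -7*m^2 + 61*m + 90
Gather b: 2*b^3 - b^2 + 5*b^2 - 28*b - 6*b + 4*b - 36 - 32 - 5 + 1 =2*b^3 + 4*b^2 - 30*b - 72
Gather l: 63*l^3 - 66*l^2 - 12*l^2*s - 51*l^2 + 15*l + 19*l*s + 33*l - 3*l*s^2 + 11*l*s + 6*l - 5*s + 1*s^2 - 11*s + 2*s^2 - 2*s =63*l^3 + l^2*(-12*s - 117) + l*(-3*s^2 + 30*s + 54) + 3*s^2 - 18*s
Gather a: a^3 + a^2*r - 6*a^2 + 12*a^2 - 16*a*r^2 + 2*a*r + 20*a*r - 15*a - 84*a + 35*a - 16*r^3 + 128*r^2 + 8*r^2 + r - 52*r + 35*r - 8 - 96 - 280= a^3 + a^2*(r + 6) + a*(-16*r^2 + 22*r - 64) - 16*r^3 + 136*r^2 - 16*r - 384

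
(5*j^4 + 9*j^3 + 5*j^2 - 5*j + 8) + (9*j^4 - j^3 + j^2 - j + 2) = 14*j^4 + 8*j^3 + 6*j^2 - 6*j + 10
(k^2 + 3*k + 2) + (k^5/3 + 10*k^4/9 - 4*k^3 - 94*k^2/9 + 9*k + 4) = k^5/3 + 10*k^4/9 - 4*k^3 - 85*k^2/9 + 12*k + 6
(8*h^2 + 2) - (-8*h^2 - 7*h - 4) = 16*h^2 + 7*h + 6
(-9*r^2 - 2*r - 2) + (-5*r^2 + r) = -14*r^2 - r - 2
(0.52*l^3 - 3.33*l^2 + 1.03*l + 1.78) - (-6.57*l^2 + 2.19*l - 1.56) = 0.52*l^3 + 3.24*l^2 - 1.16*l + 3.34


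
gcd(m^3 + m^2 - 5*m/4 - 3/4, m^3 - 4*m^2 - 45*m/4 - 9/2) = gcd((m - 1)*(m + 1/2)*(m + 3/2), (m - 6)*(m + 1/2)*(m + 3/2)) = m^2 + 2*m + 3/4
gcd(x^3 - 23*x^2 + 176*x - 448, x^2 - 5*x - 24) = x - 8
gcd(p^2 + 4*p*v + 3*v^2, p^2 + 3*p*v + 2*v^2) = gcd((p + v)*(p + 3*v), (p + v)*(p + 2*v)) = p + v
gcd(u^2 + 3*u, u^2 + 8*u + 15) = u + 3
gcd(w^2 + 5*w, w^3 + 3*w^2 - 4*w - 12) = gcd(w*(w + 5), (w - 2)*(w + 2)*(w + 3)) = 1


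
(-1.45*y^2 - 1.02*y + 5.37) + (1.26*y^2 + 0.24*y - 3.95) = -0.19*y^2 - 0.78*y + 1.42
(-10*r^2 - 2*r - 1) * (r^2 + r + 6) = -10*r^4 - 12*r^3 - 63*r^2 - 13*r - 6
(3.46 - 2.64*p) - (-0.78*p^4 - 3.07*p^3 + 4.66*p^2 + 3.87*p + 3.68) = 0.78*p^4 + 3.07*p^3 - 4.66*p^2 - 6.51*p - 0.22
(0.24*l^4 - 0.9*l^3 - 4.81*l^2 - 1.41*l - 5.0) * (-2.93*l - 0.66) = -0.7032*l^5 + 2.4786*l^4 + 14.6873*l^3 + 7.3059*l^2 + 15.5806*l + 3.3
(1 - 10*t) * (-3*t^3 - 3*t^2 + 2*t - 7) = 30*t^4 + 27*t^3 - 23*t^2 + 72*t - 7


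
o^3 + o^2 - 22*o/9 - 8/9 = (o - 4/3)*(o + 1/3)*(o + 2)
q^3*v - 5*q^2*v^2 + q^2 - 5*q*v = q*(q - 5*v)*(q*v + 1)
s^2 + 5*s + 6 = (s + 2)*(s + 3)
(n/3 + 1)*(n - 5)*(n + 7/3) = n^3/3 + n^2/9 - 59*n/9 - 35/3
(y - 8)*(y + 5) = y^2 - 3*y - 40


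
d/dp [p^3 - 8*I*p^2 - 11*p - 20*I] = 3*p^2 - 16*I*p - 11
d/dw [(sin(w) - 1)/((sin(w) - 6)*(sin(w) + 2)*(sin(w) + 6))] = (-2*sin(w)^3 + sin(w)^2 + 4*sin(w) - 108)*cos(w)/((sin(w) - 6)^2*(sin(w) + 2)^2*(sin(w) + 6)^2)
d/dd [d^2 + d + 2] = 2*d + 1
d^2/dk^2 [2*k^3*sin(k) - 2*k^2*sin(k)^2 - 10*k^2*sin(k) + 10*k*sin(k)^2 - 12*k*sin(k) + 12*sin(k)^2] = -2*k^3*sin(k) + 10*k^2*sin(k) + 12*k^2*cos(k) - 4*k^2*cos(2*k) + 24*k*sin(k) - 8*k*sin(2*k) - 40*k*cos(k) + 20*k*cos(2*k) - 20*sin(k) + 20*sin(2*k) - 24*cos(k) + 26*cos(2*k) - 2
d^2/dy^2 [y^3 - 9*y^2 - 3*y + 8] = 6*y - 18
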